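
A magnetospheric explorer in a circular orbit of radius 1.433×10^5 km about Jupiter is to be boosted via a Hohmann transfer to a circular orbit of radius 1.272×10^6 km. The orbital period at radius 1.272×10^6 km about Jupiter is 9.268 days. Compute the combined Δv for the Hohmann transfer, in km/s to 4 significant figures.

Δv = 15.62 km/s

From Kepler's third law T² = 4π²r³/μ at r = 1.272×10^6 km, T = 9.268 days = 9.268 × 86400 s = 8.007552×10^5 s: μ = 4π²r³/T² = 1.26713×10^8 km³/s².
The Hohmann ellipse has a_t = (r₁ + r₂)/2 = 7.0765×10^5 km.
At r₁ the circular-orbit speed is v₁ = √(μ/r₁) = 29.74 km/s.
Transfer-orbit speed at r₁ (v² = μ(2/r − 1/a)): v_p = √[μ(2/r₁ − 1/a_t)] = 39.87 km/s.
First burn Δv₁ = |v_p − v₁| = 10.13 km/s.
At r₂, v₂ = √(μ/r₂) = 9.9808 km/s.
Transfer-orbit speed at r₂: v_a = √[μ(2/r₂ − 1/a_t)] = 4.4914 km/s.
Second burn Δv₂ = |v₂ − v_a| = 5.489 km/s.
Δv = Δv₁ + Δv₂ = 10.13 + 5.489 = 15.62 km/s.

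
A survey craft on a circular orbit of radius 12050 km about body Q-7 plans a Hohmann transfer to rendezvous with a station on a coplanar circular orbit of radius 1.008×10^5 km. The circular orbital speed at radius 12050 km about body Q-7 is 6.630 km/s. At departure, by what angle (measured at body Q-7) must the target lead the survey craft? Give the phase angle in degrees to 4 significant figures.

From the circular-orbit relation v² = μ/r at r = 12050 km: μ = v²r = (6.630)² × 12050 = 5.29681×10^5 km³/s².
Transfer-ellipse semi-major axis a_t = (r₁ + r₂)/2 = (12050 + 1.008×10^5)/2 = 56425 km.
The half-period of the transfer ellipse is t = π√(a_t³/μ) = 57856.2 s.
The target's mean motion on its circular orbit is ω₂ = √(μ/r₂³) = 2.27414×10^-5 rad/s.
Angle swept by the target during transfer: ω₂·t = 1.31573 rad = 75.39°.
The survey craft traverses 180° on the transfer ellipse, so the target must lead by 180° − 75.39° = 104.6°.

φ = 104.6°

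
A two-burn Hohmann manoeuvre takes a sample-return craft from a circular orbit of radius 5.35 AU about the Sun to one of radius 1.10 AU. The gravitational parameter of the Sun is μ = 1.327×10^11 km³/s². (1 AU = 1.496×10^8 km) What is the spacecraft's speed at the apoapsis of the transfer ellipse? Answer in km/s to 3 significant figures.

In km: r₁ = 5.35 × 1.496×10^8 = 8.0036×10^8 km; r₂ = 1.10 × 1.496×10^8 = 1.6456×10^8 km.
The Hohmann ellipse has a_t = (r₁ + r₂)/2 = 4.8246×10^8 km.
At apoapsis, r = 8.0036×10^8 km.
From the vis-viva equation, v = √[μ(2/r − 1/a_t)] = 7.520 km/s.

v = 7.52 km/s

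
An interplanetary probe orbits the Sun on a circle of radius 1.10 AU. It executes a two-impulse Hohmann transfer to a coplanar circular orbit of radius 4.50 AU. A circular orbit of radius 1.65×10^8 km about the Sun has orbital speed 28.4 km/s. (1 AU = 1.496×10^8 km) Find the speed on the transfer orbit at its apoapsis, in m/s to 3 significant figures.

v = 8810 m/s

From the circular-orbit relation v² = μ/r at r = 1.65×10^8 km: μ = v²r = (28.4)² × 1.65×10^8 = 1.33082×10^11 km³/s².
In km: r₁ = 1.10 × 1.496×10^8 = 1.6456×10^8 km; r₂ = 4.50 × 1.496×10^8 = 6.732×10^8 km.
The Hohmann ellipse has a_t = (r₁ + r₂)/2 = 4.1888×10^8 km.
The apoapsis of the transfer ellipse is at r = 6.732×10^8 km.
Applying v² = μ(2/r − 1/a_t): v = 8.813 km/s.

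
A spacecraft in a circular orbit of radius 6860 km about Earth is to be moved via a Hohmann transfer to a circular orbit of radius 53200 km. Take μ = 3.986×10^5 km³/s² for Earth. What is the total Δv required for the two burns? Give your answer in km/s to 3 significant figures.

The Hohmann ellipse has a_t = (r₁ + r₂)/2 = 30030 km.
Circular speed at r₁: v₁ = √(μ/r₁) = √(3.986×10^5/6860) = 7.6227 km/s.
On the transfer ellipse at r₁, vis-viva equation gives v_p = √[μ(2/r₁ − 1/a_t)] = 10.146 km/s.
First burn Δv₁ = |v_p − v₁| = 2.523 km/s.
Circular speed at r₂: v₂ = √(μ/r₂) = 2.737 km/s.
Transfer-orbit speed at r₂: v_a = √[μ(2/r₂ − 1/a_t)] = 1.308 km/s.
Second burn Δv₂ = |v₂ − v_a| = 1.429 km/s.
Δv = Δv₁ + Δv₂ = 2.523 + 1.429 = 3.952 km/s.

Δv = 3.95 km/s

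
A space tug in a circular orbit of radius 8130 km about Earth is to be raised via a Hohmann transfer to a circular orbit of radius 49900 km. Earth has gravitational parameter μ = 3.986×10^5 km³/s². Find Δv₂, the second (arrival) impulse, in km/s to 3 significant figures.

Δv₂ = 1.33 km/s

Transfer-ellipse semi-major axis a_t = (r₁ + r₂)/2 = (8130 + 49900)/2 = 29015 km.
Circular speed at r = 49900 km: v_c = √(μ/r) = 2.826 km/s.
Vis-viva on the transfer ellipse at r = 49900 km gives v_t = √[μ(2/r − 1/a_t)] = 1.496 km/s.
Δv₂ = |v_t − v_c| = |1.496 − 2.826| = 1.330 km/s.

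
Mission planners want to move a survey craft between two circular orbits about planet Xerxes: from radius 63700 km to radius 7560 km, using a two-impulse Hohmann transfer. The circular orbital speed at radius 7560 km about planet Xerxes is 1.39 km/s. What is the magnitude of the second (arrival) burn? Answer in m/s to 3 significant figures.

Δv₂ = 469 m/s

From the circular-orbit relation v² = μ/r at r = 7560 km: μ = v²r = (1.39)² × 7560 = 14606.7 km³/s².
The Hohmann ellipse has a_t = (r₁ + r₂)/2 = 35630 km.
On the circular orbit at r = 7560 km, v_c = √(μ/r) = 1.3900 km/s.
Transfer-orbit speed at the same r (vis-viva, a = a_t): v_t = √[μ(2/r − 1/a_t)] = 1.8586 km/s.
Δv₂ = |v_t − v_c| = |1.8586 − 1.3900| = 0.4686 km/s.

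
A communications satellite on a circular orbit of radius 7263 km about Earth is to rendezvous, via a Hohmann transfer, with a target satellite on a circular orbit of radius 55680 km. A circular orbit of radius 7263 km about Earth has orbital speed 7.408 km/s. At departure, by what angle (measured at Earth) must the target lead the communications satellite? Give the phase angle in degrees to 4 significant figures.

φ = 103.5°

From the circular-orbit relation v² = μ/r at r = 7263 km: μ = v²r = (7.408)² × 7263 = 3.98582×10^5 km³/s².
The Hohmann ellipse has a_t = (r₁ + r₂)/2 = 31471.5 km.
The half-period of the transfer ellipse is t = π√(a_t³/μ) = 27780 s.
The target's mean motion on its circular orbit is ω₂ = √(μ/r₂³) = 4.805×10^-5 rad/s.
Angle swept by the target during transfer: ω₂·t = 1.335 rad = 76.49°.
Arrival is 180° from departure on the ellipse, so φ = 180° − 76.49° = 103.5°.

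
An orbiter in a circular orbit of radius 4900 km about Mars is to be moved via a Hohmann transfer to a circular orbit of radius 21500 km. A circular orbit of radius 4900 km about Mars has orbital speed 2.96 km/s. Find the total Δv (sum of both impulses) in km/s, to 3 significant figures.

From the circular-orbit relation v² = μ/r at r = 4900 km: μ = v²r = (2.96)² × 4900 = 42931.8 km³/s².
Semi-major axis of the transfer orbit: a_t = (4900 + 21500)/2 = 13200 km.
At r₁ the circular-orbit speed is v₁ = √(μ/r₁) = 2.9600 km/s.
Transfer-orbit speed at r₁ (v² = μ(2/r − 1/a)): v_p = √[μ(2/r₁ − 1/a_t)] = 3.7777 km/s.
First burn Δv₁ = |v_p − v₁| = 0.8177 km/s.
At r₂, v₂ = √(μ/r₂) = 1.4131 km/s.
Transfer-orbit speed at r₂: v_a = √[μ(2/r₂ − 1/a_t)] = 0.86096 km/s.
Second burn Δv₂ = |v₂ − v_a| = 0.5521 km/s.
Δv = Δv₁ + Δv₂ = 0.8177 + 0.5521 = 1.370 km/s.

Δv = 1.37 km/s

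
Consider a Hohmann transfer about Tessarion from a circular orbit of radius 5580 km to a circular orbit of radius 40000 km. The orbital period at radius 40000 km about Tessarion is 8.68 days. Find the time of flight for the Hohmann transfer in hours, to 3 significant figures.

t = 44.8 hours

From Kepler's third law T² = 4π²r³/μ at r = 40000 km, T = 8.68 days = 8.68 × 86400 s = 7.49952×10^5 s: μ = 4π²r³/T² = 4492.34 km³/s².
Transfer-ellipse semi-major axis a_t = (r₁ + r₂)/2 = (5580 + 40000)/2 = 22790 km.
Transfer time t = π√(a_t³/μ) = π√((22790)³ / 4492.34) = 1.613×10^5 s.
Converting: 1.613×10^5 s ÷ 3600 s/hour = 44.8 hours.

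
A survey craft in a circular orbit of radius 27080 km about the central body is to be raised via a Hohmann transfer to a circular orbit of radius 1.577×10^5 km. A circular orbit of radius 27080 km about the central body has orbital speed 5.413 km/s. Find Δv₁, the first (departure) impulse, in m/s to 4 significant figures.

Δv₁ = 1659 m/s

From the circular-orbit relation v² = μ/r at r = 27080 km: μ = v²r = (5.413)² × 27080 = 7.93459×10^5 km³/s².
The Hohmann ellipse has a_t = (r₁ + r₂)/2 = 92390 km.
Circular speed at r = 27080 km: v_c = √(μ/r) = 5.413 km/s.
Transfer-orbit speed at the same r (vis-viva, a = a_t): v_t = √[μ(2/r − 1/a_t)] = 7.072 km/s.
Δv₁ = |v_t − v_c| = |7.072 − 5.413| = 1.659 km/s.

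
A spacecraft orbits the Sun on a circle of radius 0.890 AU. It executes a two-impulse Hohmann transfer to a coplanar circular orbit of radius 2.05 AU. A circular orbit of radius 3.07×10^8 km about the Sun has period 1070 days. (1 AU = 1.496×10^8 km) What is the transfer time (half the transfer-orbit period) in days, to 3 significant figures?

t = 324 days

From Kepler's third law T² = 4π²r³/μ at r = 3.07×10^8 km, T = 1070 days = 1070 × 86400 s = 9.2448×10^7 s: μ = 4π²r³/T² = 1.33653×10^11 km³/s².
In km: r₁ = 0.890 × 1.496×10^8 = 1.33144×10^8 km; r₂ = 2.05 × 1.496×10^8 = 3.0668×10^8 km.
The Hohmann ellipse has a_t = (r₁ + r₂)/2 = 2.19912×10^8 km.
Transfer time t = π√(a_t³/μ) = π√((2.19912×10^8)³ / 1.33653×10^11) = 2.802×10^7 s.
Converting: 2.802×10^7 s ÷ 86400 s/day = 324 days.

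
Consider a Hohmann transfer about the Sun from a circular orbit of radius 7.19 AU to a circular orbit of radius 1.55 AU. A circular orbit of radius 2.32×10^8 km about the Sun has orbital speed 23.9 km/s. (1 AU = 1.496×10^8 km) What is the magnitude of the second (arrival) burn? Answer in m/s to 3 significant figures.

From the circular-orbit relation v² = μ/r at r = 2.32×10^8 km: μ = v²r = (23.9)² × 2.32×10^8 = 1.32521×10^11 km³/s².
In km: r₁ = 7.19 × 1.496×10^8 = 1.075624×10^9 km; r₂ = 1.55 × 1.496×10^8 = 2.3188×10^8 km.
The Hohmann ellipse has a_t = (r₁ + r₂)/2 = 6.53752×10^8 km.
Circular speed at r = 2.3188×10^8 km: v_c = √(μ/r) = 23.906 km/s.
Transfer-orbit speed at the same r (vis-viva, a = a_t): v_t = √[μ(2/r − 1/a_t)] = 30.664 km/s.
Δv₂ = |v_t − v_c| = |30.664 − 23.906| = 6.758 km/s.

Δv₂ = 6760 m/s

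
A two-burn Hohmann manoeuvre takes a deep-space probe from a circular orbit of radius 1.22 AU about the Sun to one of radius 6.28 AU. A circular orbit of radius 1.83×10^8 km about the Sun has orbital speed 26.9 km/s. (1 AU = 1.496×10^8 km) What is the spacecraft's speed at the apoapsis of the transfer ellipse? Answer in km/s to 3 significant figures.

From the circular-orbit relation v² = μ/r at r = 1.83×10^8 km: μ = v²r = (26.9)² × 1.83×10^8 = 1.32421×10^11 km³/s².
In km: r₁ = 1.22 × 1.496×10^8 = 1.82512×10^8 km; r₂ = 6.28 × 1.496×10^8 = 9.39488×10^8 km.
The Hohmann ellipse has a_t = (r₁ + r₂)/2 = 5.610×10^8 km.
The apoapsis of the transfer ellipse is at r = 9.39488×10^8 km.
Applying v² = μ(2/r − 1/a_t): v = 6.772 km/s.

v = 6.77 km/s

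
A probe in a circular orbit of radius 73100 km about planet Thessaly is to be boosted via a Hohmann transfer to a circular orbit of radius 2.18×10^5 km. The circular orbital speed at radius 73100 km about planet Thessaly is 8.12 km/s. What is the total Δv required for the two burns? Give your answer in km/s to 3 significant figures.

Δv = 3.19 km/s

From the circular-orbit relation v² = μ/r at r = 73100 km: μ = v²r = (8.12)² × 73100 = 4.81980×10^6 km³/s².
The Hohmann ellipse has a_t = (r₁ + r₂)/2 = 1.4555×10^5 km.
Circular speed at r₁: v₁ = √(μ/r₁) = √(4.81980×10^6/73100) = 8.1200 km/s.
On the transfer ellipse at r₁, v² = μ(2/r − 1/a) gives v_p = √[μ(2/r₁ − 1/a_t)] = 9.9375 km/s.
First burn Δv₁ = |v_p − v₁| = 1.8175 km/s.
At r₂, v₂ = √(μ/r₂) = 4.70204 km/s.
Transfer-orbit speed at r₂: v_a = √[μ(2/r₂ − 1/a_t)] = 3.33226 km/s.
Second burn Δv₂ = |v₂ − v_a| = 1.3698 km/s.
Total Δv = Δv₁ + Δv₂ = 3.187 km/s.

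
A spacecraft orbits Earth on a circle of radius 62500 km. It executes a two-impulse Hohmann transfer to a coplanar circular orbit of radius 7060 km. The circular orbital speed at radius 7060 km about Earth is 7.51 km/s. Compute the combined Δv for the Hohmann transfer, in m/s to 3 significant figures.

From the circular-orbit relation v² = μ/r at r = 7060 km: μ = v²r = (7.51)² × 7060 = 3.98185×10^5 km³/s².
The Hohmann ellipse has a_t = (r₁ + r₂)/2 = 34780 km.
Circular speed at r₁: v₁ = √(μ/r₁) = √(3.98185×10^5/62500) = 2.524 km/s.
Transfer-orbit speed at r₁ (vis-viva equation): v_a = √[μ(2/r₁ − 1/a_t)] = 1.137 km/s.
First burn Δv₁ = |v_a − v₁| = 1.387 km/s.
Circular speed at r₂: v₂ = √(μ/r₂) = 7.5100 km/s.
Transfer-orbit speed at r₂: v_p = √[μ(2/r₂ − 1/a_t)] = 10.067 km/s.
Second burn Δv₂ = |v₂ − v_p| = 2.557 km/s.
Total Δv = Δv₁ + Δv₂ = 3.944 km/s.

Δv = 3940 m/s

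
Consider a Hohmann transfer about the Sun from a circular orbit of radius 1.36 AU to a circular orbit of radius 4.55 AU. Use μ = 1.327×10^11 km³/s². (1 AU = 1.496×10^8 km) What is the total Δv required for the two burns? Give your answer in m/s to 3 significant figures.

In km: r₁ = 1.36 × 1.496×10^8 = 2.03456×10^8 km; r₂ = 4.55 × 1.496×10^8 = 6.8068×10^8 km.
The Hohmann ellipse has a_t = (r₁ + r₂)/2 = 4.42068×10^8 km.
At r₁ the circular-orbit speed is v₁ = √(μ/r₁) = 25.5388 km/s.
On the transfer ellipse at r₁, vis-viva equation gives v_p = √[μ(2/r₁ − 1/a_t)] = 31.6904 km/s.
First burn Δv₁ = |v_p − v₁| = 6.152 km/s.
Circular speed at r₂: v₂ = √(μ/r₂) = 13.9625 km/s.
Transfer-orbit speed at r₂: v_a = √[μ(2/r₂ − 1/a_t)] = 9.47228 km/s.
Second burn Δv₂ = |v₂ − v_a| = 4.490 km/s.
Δv = Δv₁ + Δv₂ = 6.152 + 4.490 = 10.64 km/s.

Δv = 10600 m/s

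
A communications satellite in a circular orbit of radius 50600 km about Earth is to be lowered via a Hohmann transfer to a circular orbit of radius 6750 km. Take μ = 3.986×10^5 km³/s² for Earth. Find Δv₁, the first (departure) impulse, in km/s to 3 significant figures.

Semi-major axis of the transfer orbit: a_t = (50600 + 6750)/2 = 28675 km.
Circular speed at r = 50600 km: v_c = √(μ/r) = 2.807 km/s.
Vis-viva on the transfer ellipse at r = 50600 km gives v_t = √[μ(2/r − 1/a_t)] = 1.362 km/s.
Δv₁ = |v_t − v_c| = |1.362 − 2.807| = 1.445 km/s.

Δv₁ = 1.44 km/s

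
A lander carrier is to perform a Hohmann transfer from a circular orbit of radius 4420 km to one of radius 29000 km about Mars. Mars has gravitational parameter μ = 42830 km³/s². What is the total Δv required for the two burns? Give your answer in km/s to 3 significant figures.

Semi-major axis of the transfer orbit: a_t = (4420 + 29000)/2 = 16710 km.
Circular speed at r₁: v₁ = √(μ/r₁) = √(42830/4420) = 3.113 km/s.
On the transfer ellipse at r₁, vis-viva equation gives v_p = √[μ(2/r₁ − 1/a_t)] = 4.101 km/s.
First burn Δv₁ = |v_p − v₁| = 0.9880 km/s.
Circular speed at r₂: v₂ = √(μ/r₂) = 1.2153 km/s.
Transfer-orbit speed at r₂: v_a = √[μ(2/r₂ − 1/a_t)] = 0.62503 km/s.
Second burn Δv₂ = |v₂ − v_a| = 0.5903 km/s.
Δv = Δv₁ + Δv₂ = 0.9880 + 0.5903 = 1.578 km/s.

Δv = 1.58 km/s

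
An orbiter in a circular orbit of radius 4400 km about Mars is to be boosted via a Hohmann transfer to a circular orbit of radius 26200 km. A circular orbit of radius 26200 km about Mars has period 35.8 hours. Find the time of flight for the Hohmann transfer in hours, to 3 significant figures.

From Kepler's third law T² = 4π²r³/μ at r = 26200 km, T = 35.8 hours = 35.8 × 3600 s = 1.2888×10^5 s: μ = 4π²r³/T² = 42745.7 km³/s².
The Hohmann ellipse has a_t = (r₁ + r₂)/2 = 15300 km.
Half the transfer-orbit period gives t = π√(a_t³/μ) = 28760 s.
Converting: 28760 s ÷ 3600 s/hour = 7.99 hours.

t = 7.99 hours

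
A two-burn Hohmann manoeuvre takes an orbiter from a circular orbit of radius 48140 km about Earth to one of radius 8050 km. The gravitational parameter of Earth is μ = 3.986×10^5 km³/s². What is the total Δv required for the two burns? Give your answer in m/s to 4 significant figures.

Transfer-ellipse semi-major axis a_t = (r₁ + r₂)/2 = (48140 + 8050)/2 = 28095 km.
At r₁ the circular-orbit speed is v₁ = √(μ/r₁) = 2.87750 km/s.
On the transfer ellipse at r₁, vis-viva gives v_a = √[μ(2/r₁ − 1/a_t)] = 1.54028 km/s.
First burn Δv₁ = |v_a − v₁| = 1.33722 km/s.
At r₂, v₂ = √(μ/r₂) = 7.03673 km/s.
Transfer-orbit speed at r₂: v_p = √[μ(2/r₂ − 1/a_t)] = 9.21105 km/s.
Second burn Δv₂ = |v₂ − v_p| = 2.17432 km/s.
Δv = Δv₁ + Δv₂ = 1.33722 + 2.17432 = 3.512 km/s.

Δv = 3512 m/s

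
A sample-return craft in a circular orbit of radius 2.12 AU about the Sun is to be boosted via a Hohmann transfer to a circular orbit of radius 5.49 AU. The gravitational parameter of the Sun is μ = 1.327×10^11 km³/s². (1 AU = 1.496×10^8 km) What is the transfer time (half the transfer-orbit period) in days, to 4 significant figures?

t = 1356 days

In km: r₁ = 2.12 × 1.496×10^8 = 3.17152×10^8 km; r₂ = 5.49 × 1.496×10^8 = 8.21304×10^8 km.
Transfer-ellipse semi-major axis a_t = (r₁ + r₂)/2 = (3.17152×10^8 + 8.21304×10^8)/2 = 5.69228×10^8 km.
Transfer time t = π√(a_t³/μ) = π√((5.69228×10^8)³ / 1.327×10^11) = 1.1712×10^8 s.
Converting: 1.1712×10^8 s ÷ 86400 s/day = 1356 days.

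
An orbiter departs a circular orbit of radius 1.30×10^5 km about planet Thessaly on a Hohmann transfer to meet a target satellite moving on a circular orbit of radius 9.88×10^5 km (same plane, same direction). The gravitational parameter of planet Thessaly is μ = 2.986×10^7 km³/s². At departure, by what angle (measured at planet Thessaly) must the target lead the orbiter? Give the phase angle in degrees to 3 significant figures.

The Hohmann ellipse has a_t = (r₁ + r₂)/2 = 5.590×10^5 km.
Transfer time t = π√(a_t³/μ) = 2.403×10^5 s.
Target angular speed ω₂ = √(μ/r₂³) = 5.564×10^-6 rad/s.
Angle swept by the target during transfer: ω₂·t = 1.337 rad = 76.60°.
The orbiter traverses 180° on the transfer ellipse, so the target must lead by 180° − 76.60° = 103°.

φ = 103°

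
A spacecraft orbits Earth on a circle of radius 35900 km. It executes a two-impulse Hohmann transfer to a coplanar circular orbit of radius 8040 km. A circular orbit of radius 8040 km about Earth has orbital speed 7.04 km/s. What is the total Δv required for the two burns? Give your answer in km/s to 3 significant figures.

Δv = 3.28 km/s

From the circular-orbit relation v² = μ/r at r = 8040 km: μ = v²r = (7.04)² × 8040 = 3.98475×10^5 km³/s².
Transfer-ellipse semi-major axis a_t = (r₁ + r₂)/2 = (35900 + 8040)/2 = 21970 km.
Circular speed at r₁: v₁ = √(μ/r₁) = √(3.98475×10^5/35900) = 3.3316 km/s.
On the transfer ellipse at r₁, v² = μ(2/r − 1/a) gives v_a = √[μ(2/r₁ − 1/a_t)] = 2.0154 km/s.
First burn Δv₁ = |v_a − v₁| = 1.316 km/s.
Circular speed at r₂: v₂ = √(μ/r₂) = 7.040 km/s.
Transfer-orbit speed at r₂: v_p = √[μ(2/r₂ − 1/a_t)] = 8.999 km/s.
Second burn Δv₂ = |v₂ − v_p| = 1.959 km/s.
Δv = Δv₁ + Δv₂ = 1.316 + 1.959 = 3.275 km/s.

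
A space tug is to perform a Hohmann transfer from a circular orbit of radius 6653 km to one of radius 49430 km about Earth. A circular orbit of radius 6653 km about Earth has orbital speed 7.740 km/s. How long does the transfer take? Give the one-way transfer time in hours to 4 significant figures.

From the circular-orbit relation v² = μ/r at r = 6653 km: μ = v²r = (7.740)² × 6653 = 3.98565×10^5 km³/s².
Semi-major axis of the transfer orbit: a_t = (6653 + 49430)/2 = 28041.5 km.
Transfer time t = π√(a_t³/μ) = π√((28041.5)³ / 3.98565×10^5) = 23367 s.
Converting: 23367 s ÷ 3600 s/hour = 6.491 hours.

t = 6.491 hours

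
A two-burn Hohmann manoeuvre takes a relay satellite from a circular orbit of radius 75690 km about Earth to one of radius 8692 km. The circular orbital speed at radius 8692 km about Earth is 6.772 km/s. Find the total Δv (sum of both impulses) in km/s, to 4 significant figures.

From the circular-orbit relation v² = μ/r at r = 8692 km: μ = v²r = (6.772)² × 8692 = 3.98615×10^5 km³/s².
Semi-major axis of the transfer orbit: a_t = (75690 + 8692)/2 = 42191 km.
Circular speed at r₁: v₁ = √(μ/r₁) = √(3.98615×10^5/75690) = 2.2949 km/s.
On the transfer ellipse at r₁, vis-viva equation gives v_a = √[μ(2/r₁ − 1/a_t)] = 1.0416 km/s.
First burn Δv₁ = |v_a − v₁| = 1.2533 km/s.
At r₂, v₂ = √(μ/r₂) = 6.7720 km/s.
Transfer-orbit speed at r₂: v_p = √[μ(2/r₂ − 1/a_t)] = 9.0704 km/s.
Second burn Δv₂ = |v₂ − v_p| = 2.2984 km/s.
Total Δv = Δv₁ + Δv₂ = 3.552 km/s.

Δv = 3.552 km/s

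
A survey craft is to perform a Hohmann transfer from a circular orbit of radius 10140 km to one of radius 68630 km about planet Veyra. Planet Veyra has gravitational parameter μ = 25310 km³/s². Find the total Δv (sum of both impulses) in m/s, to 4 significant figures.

Δv = 804.8 m/s

Transfer-ellipse semi-major axis a_t = (r₁ + r₂)/2 = (10140 + 68630)/2 = 39385 km.
Circular speed at r₁: v₁ = √(μ/r₁) = √(25310/10140) = 1.57989 km/s.
On the transfer ellipse at r₁, vis-viva gives v_p = √[μ(2/r₁ − 1/a_t)] = 2.08554 km/s.
First burn Δv₁ = |v_p − v₁| = 0.50565 km/s.
At r₂, v₂ = √(μ/r₂) = 0.60728 km/s.
Transfer-orbit speed at r₂: v_a = √[μ(2/r₂ − 1/a_t)] = 0.30814 km/s.
Second burn Δv₂ = |v₂ − v_a| = 0.29914 km/s.
Total Δv = Δv₁ + Δv₂ = 0.8048 km/s.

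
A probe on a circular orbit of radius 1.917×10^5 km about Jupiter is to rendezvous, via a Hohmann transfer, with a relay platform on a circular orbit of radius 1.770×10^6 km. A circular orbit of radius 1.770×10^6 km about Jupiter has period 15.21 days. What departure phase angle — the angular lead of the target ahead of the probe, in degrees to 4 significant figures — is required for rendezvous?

From Kepler's third law T² = 4π²r³/μ at r = 1.770×10^6 km, T = 15.21 days = 15.21 × 86400 s = 1.314144×10^6 s: μ = 4π²r³/T² = 1.26763×10^8 km³/s².
Transfer-ellipse semi-major axis a_t = (r₁ + r₂)/2 = (1.917×10^5 + 1.770×10^6)/2 = 9.8085×10^5 km.
Transfer time t = π√(a_t³/μ) = 2.710547×10^5 s.
Target angular speed ω₂ = √(μ/r₂³) = 4.781200×10^-6 rad/s.
Angle swept by the target during transfer: ω₂·t = 1.295967 rad = 74.253°.
Arrival is 180° from departure on the ellipse, so φ = 180° − 74.253° = 105.7°.

φ = 105.7°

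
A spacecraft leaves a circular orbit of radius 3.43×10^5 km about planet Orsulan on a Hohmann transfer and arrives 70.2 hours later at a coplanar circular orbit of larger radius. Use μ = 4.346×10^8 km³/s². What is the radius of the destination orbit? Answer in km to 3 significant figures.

Transfer time t = 70.2 hours = 2.5272×10^5 s, and t = π√(a_t³/μ).
So a_t = (μ t²/π²)^(1/3) = (4.346×10^8 × (2.5272×10^5)² / π²)^(1/3) = 1.4115×10^6 km.
Since a_t = (r₁ + r₂)/2, r₂ = 2a_t − r₁ = 2×1.4115×10^6 − 3.430×10^5 = 2.480×10^6 km.

r₂ = 2.48×10^6 km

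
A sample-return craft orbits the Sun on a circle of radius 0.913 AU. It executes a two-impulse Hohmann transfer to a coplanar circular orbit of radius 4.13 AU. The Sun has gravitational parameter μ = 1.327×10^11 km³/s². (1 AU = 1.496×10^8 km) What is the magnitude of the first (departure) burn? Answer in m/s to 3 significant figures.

In km: r₁ = 0.913 × 1.496×10^8 = 1.365848×10^8 km; r₂ = 4.13 × 1.496×10^8 = 6.17848×10^8 km.
Semi-major axis of the transfer orbit: a_t = (1.365848×10^8 + 6.17848×10^8)/2 = 3.772164×10^8 km.
Circular speed at r = 1.365848×10^8 km: v_c = √(μ/r) = 31.1698 km/s.
Transfer-orbit speed at the same r (vis-viva, a = a_t): v_t = √[μ(2/r − 1/a_t)] = 39.8914 km/s.
Δv₁ = |v_t − v_c| = |39.8914 − 31.1698| = 8.722 km/s.

Δv₁ = 8720 m/s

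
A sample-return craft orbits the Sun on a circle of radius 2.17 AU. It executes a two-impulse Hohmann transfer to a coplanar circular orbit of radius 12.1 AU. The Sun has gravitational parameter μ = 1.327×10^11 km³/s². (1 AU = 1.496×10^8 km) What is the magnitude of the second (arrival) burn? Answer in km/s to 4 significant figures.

Δv₂ = 3.840 km/s

In km: r₁ = 2.17 × 1.496×10^8 = 3.24632×10^8 km; r₂ = 12.1 × 1.496×10^8 = 1.81016×10^9 km.
Transfer-ellipse semi-major axis a_t = (r₁ + r₂)/2 = (3.24632×10^8 + 1.81016×10^9)/2 = 1.067396×10^9 km.
Circular speed at r = 1.81016×10^9 km: v_c = √(μ/r) = 8.562 km/s.
Transfer-orbit speed at the same r (vis-viva, a = a_t): v_t = √[μ(2/r − 1/a_t)] = 4.722 km/s.
Δv₂ = |v_t − v_c| = |4.722 − 8.562| = 3.840 km/s.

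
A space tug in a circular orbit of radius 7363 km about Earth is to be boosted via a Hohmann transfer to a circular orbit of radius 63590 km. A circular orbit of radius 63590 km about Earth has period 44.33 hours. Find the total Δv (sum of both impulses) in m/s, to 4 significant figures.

From Kepler's third law T² = 4π²r³/μ at r = 63590 km, T = 44.33 hours = 44.33 × 3600 s = 1.59588×10^5 s: μ = 4π²r³/T² = 3.98589×10^5 km³/s².
The Hohmann ellipse has a_t = (r₁ + r₂)/2 = 35476.5 km.
At r₁ the circular-orbit speed is v₁ = √(μ/r₁) = 7.358 km/s.
Transfer-orbit speed at r₁ (vis-viva equation): v_p = √[μ(2/r₁ − 1/a_t)] = 9.851 km/s.
First burn Δv₁ = |v_p − v₁| = 2.493 km/s.
Circular speed at r₂: v₂ = √(μ/r₂) = 2.504 km/s.
Transfer-orbit speed at r₂: v_a = √[μ(2/r₂ − 1/a_t)] = 1.141 km/s.
Second burn Δv₂ = |v₂ − v_a| = 1.363 km/s.
Total Δv = Δv₁ + Δv₂ = 3.856 km/s.

Δv = 3856 m/s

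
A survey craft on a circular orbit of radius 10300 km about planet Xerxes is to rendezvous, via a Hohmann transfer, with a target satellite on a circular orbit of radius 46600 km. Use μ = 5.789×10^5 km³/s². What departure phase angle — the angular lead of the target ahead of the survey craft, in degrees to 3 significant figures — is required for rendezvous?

φ = 94.1°

Semi-major axis of the transfer orbit: a_t = (10300 + 46600)/2 = 28450 km.
The half-period of the transfer ellipse is t = π√(a_t³/μ) = 19814 s.
The target's mean motion on its circular orbit is ω₂ = √(μ/r₂³) = 7.5635×10^-5 rad/s.
Angle swept by the target during transfer: ω₂·t = 1.49863 rad = 85.87°.
The survey craft traverses 180° on the transfer ellipse, so the target must lead by 180° − 85.87° = 94.1°.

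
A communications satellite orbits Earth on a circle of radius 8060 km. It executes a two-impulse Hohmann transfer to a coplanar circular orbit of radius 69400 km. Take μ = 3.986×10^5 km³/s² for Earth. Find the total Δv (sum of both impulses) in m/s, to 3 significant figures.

Δv = 3680 m/s

The Hohmann ellipse has a_t = (r₁ + r₂)/2 = 38730 km.
Circular speed at r₁: v₁ = √(μ/r₁) = √(3.986×10^5/8060) = 7.03236 km/s.
On the transfer ellipse at r₁, v² = μ(2/r − 1/a) gives v_p = √[μ(2/r₁ − 1/a_t)] = 9.41363 km/s.
First burn Δv₁ = |v_p − v₁| = 2.3813 km/s.
At r₂, v₂ = √(μ/r₂) = 2.3966 km/s.
Transfer-orbit speed at r₂: v_a = √[μ(2/r₂ − 1/a_t)] = 1.0933 km/s.
Second burn Δv₂ = |v₂ − v_a| = 1.3033 km/s.
Total Δv = Δv₁ + Δv₂ = 3.685 km/s.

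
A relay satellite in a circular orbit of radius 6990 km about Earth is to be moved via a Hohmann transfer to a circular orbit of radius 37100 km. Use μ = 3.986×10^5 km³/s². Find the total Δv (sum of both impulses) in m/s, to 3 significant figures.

The Hohmann ellipse has a_t = (r₁ + r₂)/2 = 22045 km.
Circular speed at r₁: v₁ = √(μ/r₁) = √(3.986×10^5/6990) = 7.551 km/s.
On the transfer ellipse at r₁, vis-viva equation gives v_p = √[μ(2/r₁ − 1/a_t)] = 9.796 km/s.
First burn Δv₁ = |v_p − v₁| = 2.245 km/s.
At r₂, v₂ = √(μ/r₂) = 3.278 km/s.
Transfer-orbit speed at r₂: v_a = √[μ(2/r₂ − 1/a_t)] = 1.846 km/s.
Second burn Δv₂ = |v₂ − v_a| = 1.432 km/s.
Total Δv = Δv₁ + Δv₂ = 3.677 km/s.

Δv = 3680 m/s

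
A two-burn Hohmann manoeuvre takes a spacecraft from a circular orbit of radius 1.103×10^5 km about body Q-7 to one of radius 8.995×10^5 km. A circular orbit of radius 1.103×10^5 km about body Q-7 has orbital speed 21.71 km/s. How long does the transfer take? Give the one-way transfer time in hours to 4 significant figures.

From the circular-orbit relation v² = μ/r at r = 1.103×10^5 km: μ = v²r = (21.71)² × 1.103×10^5 = 5.19870×10^7 km³/s².
The Hohmann ellipse has a_t = (r₁ + r₂)/2 = 5.049×10^5 km.
Transfer time t = π√(a_t³/μ) = π√((5.049×10^5)³ / 5.19870×10^7) = 1.563×10^5 s.
Converting: 1.563×10^5 s ÷ 3600 s/hour = 43.42 hours.

t = 43.42 hours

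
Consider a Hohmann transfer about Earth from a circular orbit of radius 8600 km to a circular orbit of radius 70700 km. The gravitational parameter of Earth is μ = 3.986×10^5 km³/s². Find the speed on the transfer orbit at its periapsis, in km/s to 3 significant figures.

Transfer-ellipse semi-major axis a_t = (r₁ + r₂)/2 = (8600 + 70700)/2 = 39650 km.
At periapsis, r = 8600 km.
Applying v² = μ(2/r − 1/a_t): v = 9.091 km/s.

v = 9.09 km/s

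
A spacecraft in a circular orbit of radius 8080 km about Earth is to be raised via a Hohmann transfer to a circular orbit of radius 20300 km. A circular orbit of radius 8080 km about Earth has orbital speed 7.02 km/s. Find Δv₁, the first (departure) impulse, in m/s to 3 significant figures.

From the circular-orbit relation v² = μ/r at r = 8080 km: μ = v²r = (7.02)² × 8080 = 3.98186×10^5 km³/s².
The Hohmann ellipse has a_t = (r₁ + r₂)/2 = 14190 km.
Circular speed at r = 8080 km: v_c = √(μ/r) = 7.020 km/s.
Transfer-orbit speed at the same r (vis-viva, a = a_t): v_t = √[μ(2/r − 1/a_t)] = 8.396 km/s.
Δv₁ = |v_t − v_c| = |8.396 − 7.020| = 1.376 km/s.

Δv₁ = 1380 m/s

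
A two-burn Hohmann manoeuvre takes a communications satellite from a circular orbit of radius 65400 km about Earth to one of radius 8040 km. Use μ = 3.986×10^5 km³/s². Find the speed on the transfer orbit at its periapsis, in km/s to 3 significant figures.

v = 9.40 km/s

Transfer-ellipse semi-major axis a_t = (r₁ + r₂)/2 = (65400 + 8040)/2 = 36720 km.
The periapsis of the transfer ellipse is at r = 8040 km.
Applying v² = μ(2/r − 1/a_t): v = 9.397 km/s.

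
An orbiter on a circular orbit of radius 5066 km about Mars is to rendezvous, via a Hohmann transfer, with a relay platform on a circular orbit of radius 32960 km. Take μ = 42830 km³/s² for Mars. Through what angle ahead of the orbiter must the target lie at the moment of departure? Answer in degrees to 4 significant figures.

Transfer-ellipse semi-major axis a_t = (r₁ + r₂)/2 = (5066 + 32960)/2 = 19013 km.
The half-period of the transfer ellipse is t = π√(a_t³/μ) = 39797 s.
The target's mean motion on its circular orbit is ω₂ = √(μ/r₂³) = 3.4585×10^-5 rad/s.
Angle swept by the target during transfer: ω₂·t = 1.3764 rad = 78.86°.
Arrival is 180° from departure on the ellipse, so φ = 180° − 78.86° = 101.1°.

φ = 101.1°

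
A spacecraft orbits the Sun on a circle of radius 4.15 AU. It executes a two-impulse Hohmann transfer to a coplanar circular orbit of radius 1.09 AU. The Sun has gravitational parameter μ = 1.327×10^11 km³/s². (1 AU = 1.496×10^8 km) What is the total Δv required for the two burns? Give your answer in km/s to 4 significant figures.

Δv = 12.57 km/s

In km: r₁ = 4.15 × 1.496×10^8 = 6.2084×10^8 km; r₂ = 1.09 × 1.496×10^8 = 1.63064×10^8 km.
The Hohmann ellipse has a_t = (r₁ + r₂)/2 = 3.91952×10^8 km.
Circular speed at r₁: v₁ = √(μ/r₁) = √(1.327×10^11/6.2084×10^8) = 14.62 km/s.
Transfer-orbit speed at r₁ (vis-viva equation): v_a = √[μ(2/r₁ − 1/a_t)] = 9.430 km/s.
First burn Δv₁ = |v_a − v₁| = 5.190 km/s.
At r₂, v₂ = √(μ/r₂) = 28.527 km/s.
Transfer-orbit speed at r₂: v_p = √[μ(2/r₂ − 1/a_t)] = 35.903 km/s.
Second burn Δv₂ = |v₂ − v_p| = 7.376 km/s.
Total Δv = Δv₁ + Δv₂ = 12.57 km/s.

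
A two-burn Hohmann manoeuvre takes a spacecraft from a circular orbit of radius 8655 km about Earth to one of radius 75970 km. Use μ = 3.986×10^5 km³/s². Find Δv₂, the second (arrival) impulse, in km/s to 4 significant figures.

Transfer-ellipse semi-major axis a_t = (r₁ + r₂)/2 = (8655 + 75970)/2 = 42312.5 km.
On the circular orbit at r = 75970 km, v_c = √(μ/r) = 2.291 km/s.
Vis-viva on the transfer ellipse at r = 75970 km gives v_t = √[μ(2/r − 1/a_t)] = 1.036 km/s.
Δv₂ = |v_t − v_c| = |1.036 − 2.291| = 1.255 km/s.

Δv₂ = 1.255 km/s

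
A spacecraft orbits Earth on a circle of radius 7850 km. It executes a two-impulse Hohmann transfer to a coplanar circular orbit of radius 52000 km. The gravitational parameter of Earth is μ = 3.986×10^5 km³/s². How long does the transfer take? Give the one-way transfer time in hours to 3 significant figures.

Semi-major axis of the transfer orbit: a_t = (7850 + 52000)/2 = 29925 km.
By Kepler's third law the transfer-orbit period is T = 2π√(a_t³/μ), so t = T/2 = 25760 s.
Converting: 25760 s ÷ 3600 s/hour = 7.16 hours.

t = 7.16 hours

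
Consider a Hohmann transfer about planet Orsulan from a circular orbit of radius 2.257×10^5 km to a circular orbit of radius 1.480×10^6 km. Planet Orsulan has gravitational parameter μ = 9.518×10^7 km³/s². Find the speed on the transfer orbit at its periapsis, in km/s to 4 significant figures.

v = 27.05 km/s

Semi-major axis of the transfer orbit: a_t = (2.257×10^5 + 1.480×10^6)/2 = 8.5285×10^5 km.
At periapsis, r = 2.257×10^5 km.
Vis-viva: v = √[μ(2/r − 1/a_t)] = √[9.518×10^7 × (2/2.257×10^5 − 1/8.5285×10^5)] = 27.05 km/s.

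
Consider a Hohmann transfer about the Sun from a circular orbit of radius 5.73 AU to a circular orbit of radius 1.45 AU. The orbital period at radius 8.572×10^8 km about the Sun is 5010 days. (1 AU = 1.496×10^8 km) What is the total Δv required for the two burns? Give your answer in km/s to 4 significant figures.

From Kepler's third law T² = 4π²r³/μ at r = 8.572×10^8 km, T = 5010 days = 5010 × 86400 s = 4.32864×10^8 s: μ = 4π²r³/T² = 1.32710×10^11 km³/s².
In km: r₁ = 5.73 × 1.496×10^8 = 8.57208×10^8 km; r₂ = 1.45 × 1.496×10^8 = 2.1692×10^8 km.
The Hohmann ellipse has a_t = (r₁ + r₂)/2 = 5.37064×10^8 km.
Circular speed at r₁: v₁ = √(μ/r₁) = √(1.32710×10^11/8.57208×10^8) = 12.443 km/s.
Transfer-orbit speed at r₁ (vis-viva): v_a = √[μ(2/r₁ − 1/a_t)] = 7.9076 km/s.
First burn Δv₁ = |v_a − v₁| = 4.535 km/s.
At r₂, v₂ = √(μ/r₂) = 24.7344 km/s.
Transfer-orbit speed at r₂: v_p = √[μ(2/r₂ − 1/a_t)] = 31.2487 km/s.
Second burn Δv₂ = |v₂ − v_p| = 6.514 km/s.
Total Δv = Δv₁ + Δv₂ = 11.05 km/s.

Δv = 11.05 km/s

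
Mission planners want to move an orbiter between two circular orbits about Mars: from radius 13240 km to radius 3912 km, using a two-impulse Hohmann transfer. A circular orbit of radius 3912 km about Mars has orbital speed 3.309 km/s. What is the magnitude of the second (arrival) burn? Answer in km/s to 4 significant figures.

From the circular-orbit relation v² = μ/r at r = 3912 km: μ = v²r = (3.309)² × 3912 = 42834.4 km³/s².
The Hohmann ellipse has a_t = (r₁ + r₂)/2 = 8576 km.
On the circular orbit at r = 3912 km, v_c = √(μ/r) = 3.3090 km/s.
Vis-viva on the transfer ellipse at r = 3912 km gives v_t = √[μ(2/r − 1/a_t)] = 4.1115 km/s.
Δv₂ = |v_t − v_c| = |4.1115 − 3.3090| = 0.8025 km/s.

Δv₂ = 0.8025 km/s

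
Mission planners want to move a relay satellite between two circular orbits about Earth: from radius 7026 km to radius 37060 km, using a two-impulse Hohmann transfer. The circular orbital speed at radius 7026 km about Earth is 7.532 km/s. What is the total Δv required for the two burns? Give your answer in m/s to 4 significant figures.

Δv = 3662 m/s

From the circular-orbit relation v² = μ/r at r = 7026 km: μ = v²r = (7.532)² × 7026 = 3.98592×10^5 km³/s².
Semi-major axis of the transfer orbit: a_t = (7026 + 37060)/2 = 22043 km.
At r₁ the circular-orbit speed is v₁ = √(μ/r₁) = 7.532 km/s.
Transfer-orbit speed at r₁ (vis-viva): v_p = √[μ(2/r₁ − 1/a_t)] = 9.766 km/s.
First burn Δv₁ = |v_p − v₁| = 2.234 km/s.
At r₂, v₂ = √(μ/r₂) = 3.280 km/s.
Transfer-orbit speed at r₂: v_a = √[μ(2/r₂ − 1/a_t)] = 1.852 km/s.
Second burn Δv₂ = |v₂ − v_a| = 1.428 km/s.
Δv = Δv₁ + Δv₂ = 2.234 + 1.428 = 3.662 km/s.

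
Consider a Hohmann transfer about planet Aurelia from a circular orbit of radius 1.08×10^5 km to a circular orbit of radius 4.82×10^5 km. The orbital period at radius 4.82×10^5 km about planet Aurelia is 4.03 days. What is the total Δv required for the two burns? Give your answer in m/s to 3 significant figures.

From Kepler's third law T² = 4π²r³/μ at r = 4.82×10^5 km, T = 4.03 days = 4.03 × 86400 s = 3.48192×10^5 s: μ = 4π²r³/T² = 3.64639×10^7 km³/s².
Transfer-ellipse semi-major axis a_t = (r₁ + r₂)/2 = (1.080×10^5 + 4.820×10^5)/2 = 2.950×10^5 km.
Circular speed at r₁: v₁ = √(μ/r₁) = √(3.64639×10^7/1.080×10^5) = 18.3747 km/s.
Transfer-orbit speed at r₁ (vis-viva equation): v_p = √[μ(2/r₁ − 1/a_t)] = 23.4873 km/s.
First burn Δv₁ = |v_p − v₁| = 5.113 km/s.
At r₂, v₂ = √(μ/r₂) = 8.698 km/s.
Transfer-orbit speed at r₂: v_a = √[μ(2/r₂ − 1/a_t)] = 5.263 km/s.
Second burn Δv₂ = |v₂ − v_a| = 3.435 km/s.
Δv = Δv₁ + Δv₂ = 5.113 + 3.435 = 8.548 km/s.

Δv = 8550 m/s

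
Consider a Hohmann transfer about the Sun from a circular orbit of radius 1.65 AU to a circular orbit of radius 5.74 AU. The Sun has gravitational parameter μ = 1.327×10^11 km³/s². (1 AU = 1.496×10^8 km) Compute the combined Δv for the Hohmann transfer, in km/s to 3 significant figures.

In km: r₁ = 1.65 × 1.496×10^8 = 2.4684×10^8 km; r₂ = 5.74 × 1.496×10^8 = 8.58704×10^8 km.
Semi-major axis of the transfer orbit: a_t = (2.4684×10^8 + 8.58704×10^8)/2 = 5.52772×10^8 km.
At r₁ the circular-orbit speed is v₁ = √(μ/r₁) = 23.1861 km/s.
On the transfer ellipse at r₁, vis-viva gives v_p = √[μ(2/r₁ − 1/a_t)] = 28.8986 km/s.
First burn Δv₁ = |v_p − v₁| = 5.7125 km/s.
At r₂, v₂ = √(μ/r₂) = 12.4312 km/s.
Transfer-orbit speed at r₂: v_a = √[μ(2/r₂ − 1/a_t)] = 8.30708 km/s.
Second burn Δv₂ = |v₂ − v_a| = 4.1241 km/s.
Δv = Δv₁ + Δv₂ = 5.7125 + 4.1241 = 9.837 km/s.

Δv = 9.84 km/s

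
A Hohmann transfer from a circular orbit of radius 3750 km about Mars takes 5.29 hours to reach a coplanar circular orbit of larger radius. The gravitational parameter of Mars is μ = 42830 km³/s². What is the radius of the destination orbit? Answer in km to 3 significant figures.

r₂ = 19500 km

Transfer time t = 5.29 hours = 19044 s, and t = π√(a_t³/μ).
So a_t = (μ t²/π²)^(1/3) = (42830 × (19044)² / π²)^(1/3) = 11632 km.
Since a_t = (r₁ + r₂)/2, r₂ = 2a_t − r₁ = 2×11632 − 3750 = 19514 km.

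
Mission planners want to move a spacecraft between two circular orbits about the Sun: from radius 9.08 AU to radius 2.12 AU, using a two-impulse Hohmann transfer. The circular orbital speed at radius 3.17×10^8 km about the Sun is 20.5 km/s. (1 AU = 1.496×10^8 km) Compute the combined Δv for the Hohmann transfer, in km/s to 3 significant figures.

From the circular-orbit relation v² = μ/r at r = 3.17×10^8 km: μ = v²r = (20.5)² × 3.17×10^8 = 1.33219×10^11 km³/s².
In km: r₁ = 9.08 × 1.496×10^8 = 1.358368×10^9 km; r₂ = 2.12 × 1.496×10^8 = 3.17152×10^8 km.
Semi-major axis of the transfer orbit: a_t = (1.358368×10^9 + 3.17152×10^8)/2 = 8.3776×10^8 km.
Circular speed at r₁: v₁ = √(μ/r₁) = √(1.33219×10^11/1.358368×10^9) = 9.903 km/s.
On the transfer ellipse at r₁, vis-viva equation gives v_a = √[μ(2/r₁ − 1/a_t)] = 6.093 km/s.
First burn Δv₁ = |v_a − v₁| = 3.810 km/s.
Circular speed at r₂: v₂ = √(μ/r₂) = 20.495 km/s.
Transfer-orbit speed at r₂: v_p = √[μ(2/r₂ − 1/a_t)] = 26.097 km/s.
Second burn Δv₂ = |v₂ − v_p| = 5.602 km/s.
Δv = Δv₁ + Δv₂ = 3.810 + 5.602 = 9.412 km/s.

Δv = 9.41 km/s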